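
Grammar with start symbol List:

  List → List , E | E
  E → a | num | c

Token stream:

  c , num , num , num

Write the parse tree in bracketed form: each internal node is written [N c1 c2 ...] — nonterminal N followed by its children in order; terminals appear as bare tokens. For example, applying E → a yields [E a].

List
List , E
List , E , E
List , E , E , E
E , E , E , E
c , E , E , E
c , num , E , E
c , num , num , E
c , num , num , num

[List [List [List [List [E c]] , [E num]] , [E num]] , [E num]]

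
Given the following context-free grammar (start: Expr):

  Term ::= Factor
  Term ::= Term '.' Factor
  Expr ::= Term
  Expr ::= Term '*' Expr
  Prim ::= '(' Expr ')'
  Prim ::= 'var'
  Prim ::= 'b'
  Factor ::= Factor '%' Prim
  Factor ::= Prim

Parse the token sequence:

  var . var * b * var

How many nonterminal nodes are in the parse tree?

15

[Expr [Term [Term [Factor [Prim var]]] . [Factor [Prim var]]] * [Expr [Term [Factor [Prim b]]] * [Expr [Term [Factor [Prim var]]]]]]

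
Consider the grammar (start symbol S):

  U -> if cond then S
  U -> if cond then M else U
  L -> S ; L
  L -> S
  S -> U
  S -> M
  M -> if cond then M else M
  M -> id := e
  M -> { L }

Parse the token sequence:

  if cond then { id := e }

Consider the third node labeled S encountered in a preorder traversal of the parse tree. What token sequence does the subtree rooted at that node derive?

[S [U if cond then [S [M { [L [S [M id := e]]] }]]]]

id := e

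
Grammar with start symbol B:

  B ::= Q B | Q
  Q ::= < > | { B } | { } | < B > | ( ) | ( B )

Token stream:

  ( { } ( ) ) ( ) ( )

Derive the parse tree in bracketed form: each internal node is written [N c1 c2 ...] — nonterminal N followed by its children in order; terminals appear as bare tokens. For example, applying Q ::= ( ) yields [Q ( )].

[B [Q ( [B [Q { }] [B [Q ( )]]] )] [B [Q ( )] [B [Q ( )]]]]

B
Q B
( B ) B
( Q B ) B
( { } B ) B
( { } Q ) B
( { } ( ) ) B
( { } ( ) ) Q B
( { } ( ) ) ( ) B
( { } ( ) ) ( ) Q
( { } ( ) ) ( ) ( )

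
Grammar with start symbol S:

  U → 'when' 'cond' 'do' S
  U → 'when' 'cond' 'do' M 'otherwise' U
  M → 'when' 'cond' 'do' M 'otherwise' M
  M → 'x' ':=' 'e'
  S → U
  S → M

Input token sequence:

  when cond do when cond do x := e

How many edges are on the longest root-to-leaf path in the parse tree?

[S [U when cond do [S [U when cond do [S [M x := e]]]]]]

6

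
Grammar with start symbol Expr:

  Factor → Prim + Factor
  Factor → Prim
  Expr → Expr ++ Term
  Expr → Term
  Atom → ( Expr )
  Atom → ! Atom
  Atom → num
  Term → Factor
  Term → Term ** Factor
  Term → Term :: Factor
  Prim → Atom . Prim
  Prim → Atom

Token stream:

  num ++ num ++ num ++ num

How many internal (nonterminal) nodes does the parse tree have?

20

[Expr [Expr [Expr [Expr [Term [Factor [Prim [Atom num]]]]] ++ [Term [Factor [Prim [Atom num]]]]] ++ [Term [Factor [Prim [Atom num]]]]] ++ [Term [Factor [Prim [Atom num]]]]]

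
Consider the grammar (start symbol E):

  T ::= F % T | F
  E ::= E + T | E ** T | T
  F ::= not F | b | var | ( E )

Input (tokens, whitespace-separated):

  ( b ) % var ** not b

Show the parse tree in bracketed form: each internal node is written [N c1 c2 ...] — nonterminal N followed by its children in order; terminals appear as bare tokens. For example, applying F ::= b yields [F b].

[E [E [T [F ( [E [T [F b]]] )] % [T [F var]]]] ** [T [F not [F b]]]]

E
E ** T
T ** T
F % T ** T
( E ) % T ** T
( T ) % T ** T
( F ) % T ** T
( b ) % T ** T
( b ) % F ** T
( b ) % var ** T
( b ) % var ** F
( b ) % var ** not F
( b ) % var ** not b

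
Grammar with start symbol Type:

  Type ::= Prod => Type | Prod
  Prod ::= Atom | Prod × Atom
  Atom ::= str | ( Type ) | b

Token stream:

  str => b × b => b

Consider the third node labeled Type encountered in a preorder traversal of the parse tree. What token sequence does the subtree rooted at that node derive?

b

[Type [Prod [Atom str]] => [Type [Prod [Prod [Atom b]] × [Atom b]] => [Type [Prod [Atom b]]]]]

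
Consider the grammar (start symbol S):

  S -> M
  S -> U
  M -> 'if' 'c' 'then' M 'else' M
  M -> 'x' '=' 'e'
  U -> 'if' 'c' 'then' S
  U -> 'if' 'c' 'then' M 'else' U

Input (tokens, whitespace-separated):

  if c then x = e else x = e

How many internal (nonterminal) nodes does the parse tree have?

4

[S [M if c then [M x = e] else [M x = e]]]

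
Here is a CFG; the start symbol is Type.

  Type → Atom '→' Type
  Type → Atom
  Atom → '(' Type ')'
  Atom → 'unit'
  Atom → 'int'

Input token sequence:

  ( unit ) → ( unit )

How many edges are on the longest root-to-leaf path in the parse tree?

[Type [Atom ( [Type [Atom unit]] )] → [Type [Atom ( [Type [Atom unit]] )]]]

5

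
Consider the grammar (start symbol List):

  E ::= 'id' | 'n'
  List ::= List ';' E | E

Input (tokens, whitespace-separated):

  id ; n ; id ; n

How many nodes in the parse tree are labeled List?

4

[List [List [List [List [E id]] ; [E n]] ; [E id]] ; [E n]]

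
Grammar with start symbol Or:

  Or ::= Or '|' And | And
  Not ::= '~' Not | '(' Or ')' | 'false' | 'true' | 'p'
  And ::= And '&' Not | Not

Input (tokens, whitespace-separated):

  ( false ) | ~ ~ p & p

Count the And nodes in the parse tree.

4

[Or [Or [And [Not ( [Or [And [Not false]]] )]]] | [And [And [Not ~ [Not ~ [Not p]]]] & [Not p]]]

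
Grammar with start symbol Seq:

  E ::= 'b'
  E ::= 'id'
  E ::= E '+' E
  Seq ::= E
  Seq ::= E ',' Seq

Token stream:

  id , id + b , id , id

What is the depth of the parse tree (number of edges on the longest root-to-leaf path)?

5

[Seq [E id] , [Seq [E [E id] + [E b]] , [Seq [E id] , [Seq [E id]]]]]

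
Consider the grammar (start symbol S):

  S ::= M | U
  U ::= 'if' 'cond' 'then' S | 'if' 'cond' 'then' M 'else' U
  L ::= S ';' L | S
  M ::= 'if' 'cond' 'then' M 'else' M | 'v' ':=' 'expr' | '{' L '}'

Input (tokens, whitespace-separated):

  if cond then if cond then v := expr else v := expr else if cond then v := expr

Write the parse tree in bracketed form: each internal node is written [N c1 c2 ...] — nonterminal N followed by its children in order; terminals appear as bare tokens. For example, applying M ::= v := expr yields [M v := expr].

[S [U if cond then [M if cond then [M v := expr] else [M v := expr]] else [U if cond then [S [M v := expr]]]]]

S
U
if cond then M else U
if cond then if cond then M else M else U
if cond then if cond then v := expr else M else U
if cond then if cond then v := expr else v := expr else U
if cond then if cond then v := expr else v := expr else if cond then S
if cond then if cond then v := expr else v := expr else if cond then M
if cond then if cond then v := expr else v := expr else if cond then v := expr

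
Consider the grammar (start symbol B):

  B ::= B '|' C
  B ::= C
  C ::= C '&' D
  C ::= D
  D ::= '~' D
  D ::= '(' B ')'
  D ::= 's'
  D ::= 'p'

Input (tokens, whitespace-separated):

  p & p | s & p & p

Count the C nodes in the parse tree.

5

[B [B [C [C [D p]] & [D p]]] | [C [C [C [D s]] & [D p]] & [D p]]]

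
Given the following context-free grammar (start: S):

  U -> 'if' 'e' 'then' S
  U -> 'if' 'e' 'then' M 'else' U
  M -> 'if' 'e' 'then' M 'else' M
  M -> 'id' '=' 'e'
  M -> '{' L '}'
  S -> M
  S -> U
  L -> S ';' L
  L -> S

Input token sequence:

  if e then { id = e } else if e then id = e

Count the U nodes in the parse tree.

2

[S [U if e then [M { [L [S [M id = e]]] }] else [U if e then [S [M id = e]]]]]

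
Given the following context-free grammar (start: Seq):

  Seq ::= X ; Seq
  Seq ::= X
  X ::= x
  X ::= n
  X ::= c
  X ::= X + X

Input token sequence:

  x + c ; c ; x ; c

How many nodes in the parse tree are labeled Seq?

[Seq [X [X x] + [X c]] ; [Seq [X c] ; [Seq [X x] ; [Seq [X c]]]]]

4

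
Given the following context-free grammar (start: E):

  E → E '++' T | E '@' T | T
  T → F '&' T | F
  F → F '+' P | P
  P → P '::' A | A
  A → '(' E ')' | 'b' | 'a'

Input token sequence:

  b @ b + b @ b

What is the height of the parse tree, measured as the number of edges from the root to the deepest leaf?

[E [E [E [T [F [P [A b]]]]] @ [T [F [F [P [A b]]] + [P [A b]]]]] @ [T [F [P [A b]]]]]

7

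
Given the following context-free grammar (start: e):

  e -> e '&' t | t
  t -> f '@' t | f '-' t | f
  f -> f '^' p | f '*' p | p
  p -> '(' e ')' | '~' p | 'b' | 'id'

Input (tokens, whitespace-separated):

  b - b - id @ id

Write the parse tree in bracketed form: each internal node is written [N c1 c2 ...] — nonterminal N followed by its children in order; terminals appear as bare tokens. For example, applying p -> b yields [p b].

[e [t [f [p b]] - [t [f [p b]] - [t [f [p id]] @ [t [f [p id]]]]]]]

e
t
f - t
p - t
b - t
b - f - t
b - p - t
b - b - t
b - b - f @ t
b - b - p @ t
b - b - id @ t
b - b - id @ f
b - b - id @ p
b - b - id @ id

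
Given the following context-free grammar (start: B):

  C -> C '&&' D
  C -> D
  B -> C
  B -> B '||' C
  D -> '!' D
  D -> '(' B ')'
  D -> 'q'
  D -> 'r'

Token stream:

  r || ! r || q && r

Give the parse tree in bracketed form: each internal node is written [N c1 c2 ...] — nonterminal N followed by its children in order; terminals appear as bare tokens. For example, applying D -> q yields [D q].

[B [B [B [C [D r]]] || [C [D ! [D r]]]] || [C [C [D q]] && [D r]]]

B
B || C
B || C || C
C || C || C
D || C || C
r || C || C
r || D || C
r || ! D || C
r || ! r || C
r || ! r || C && D
r || ! r || D && D
r || ! r || q && D
r || ! r || q && r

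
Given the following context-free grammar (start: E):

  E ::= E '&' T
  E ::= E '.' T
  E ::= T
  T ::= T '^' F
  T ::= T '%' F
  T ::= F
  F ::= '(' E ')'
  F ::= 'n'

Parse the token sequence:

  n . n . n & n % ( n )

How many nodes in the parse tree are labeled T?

6

[E [E [E [E [T [F n]]] . [T [F n]]] . [T [F n]]] & [T [T [F n]] % [F ( [E [T [F n]]] )]]]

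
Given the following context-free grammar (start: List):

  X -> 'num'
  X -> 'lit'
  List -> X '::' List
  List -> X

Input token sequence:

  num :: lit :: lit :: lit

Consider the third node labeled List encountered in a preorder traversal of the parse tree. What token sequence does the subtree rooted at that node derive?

lit :: lit

[List [X num] :: [List [X lit] :: [List [X lit] :: [List [X lit]]]]]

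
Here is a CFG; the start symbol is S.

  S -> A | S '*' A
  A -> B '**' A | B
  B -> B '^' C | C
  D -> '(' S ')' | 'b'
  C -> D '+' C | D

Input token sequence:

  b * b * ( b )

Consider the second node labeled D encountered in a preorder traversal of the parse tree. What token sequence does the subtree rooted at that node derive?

b

[S [S [S [A [B [C [D b]]]]] * [A [B [C [D b]]]]] * [A [B [C [D ( [S [A [B [C [D b]]]]] )]]]]]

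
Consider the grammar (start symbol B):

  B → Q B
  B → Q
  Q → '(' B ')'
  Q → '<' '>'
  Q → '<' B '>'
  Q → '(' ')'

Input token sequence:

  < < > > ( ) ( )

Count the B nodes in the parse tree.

4

[B [Q < [B [Q < >]] >] [B [Q ( )] [B [Q ( )]]]]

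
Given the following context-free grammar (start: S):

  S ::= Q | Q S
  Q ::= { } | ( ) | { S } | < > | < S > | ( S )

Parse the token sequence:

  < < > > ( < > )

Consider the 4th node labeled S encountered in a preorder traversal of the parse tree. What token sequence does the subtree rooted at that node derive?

[S [Q < [S [Q < >]] >] [S [Q ( [S [Q < >]] )]]]

< >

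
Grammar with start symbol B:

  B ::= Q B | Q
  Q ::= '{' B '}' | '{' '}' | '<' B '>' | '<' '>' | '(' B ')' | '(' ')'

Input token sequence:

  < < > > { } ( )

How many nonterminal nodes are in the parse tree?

[B [Q < [B [Q < >]] >] [B [Q { }] [B [Q ( )]]]]

8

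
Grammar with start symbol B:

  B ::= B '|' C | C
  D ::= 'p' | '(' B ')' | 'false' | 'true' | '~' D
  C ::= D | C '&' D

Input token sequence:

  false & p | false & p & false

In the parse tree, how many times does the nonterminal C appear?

5

[B [B [C [C [D false]] & [D p]]] | [C [C [C [D false]] & [D p]] & [D false]]]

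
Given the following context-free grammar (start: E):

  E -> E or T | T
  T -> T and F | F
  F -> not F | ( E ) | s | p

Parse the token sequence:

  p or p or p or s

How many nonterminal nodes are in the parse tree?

12

[E [E [E [E [T [F p]]] or [T [F p]]] or [T [F p]]] or [T [F s]]]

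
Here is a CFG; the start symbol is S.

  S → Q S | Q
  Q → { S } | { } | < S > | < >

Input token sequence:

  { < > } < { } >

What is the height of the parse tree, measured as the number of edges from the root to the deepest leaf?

5

[S [Q { [S [Q < >]] }] [S [Q < [S [Q { }]] >]]]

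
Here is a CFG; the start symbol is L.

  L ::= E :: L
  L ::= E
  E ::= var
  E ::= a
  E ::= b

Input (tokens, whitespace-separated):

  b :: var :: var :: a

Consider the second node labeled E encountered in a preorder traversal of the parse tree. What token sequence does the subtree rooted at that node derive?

var

[L [E b] :: [L [E var] :: [L [E var] :: [L [E a]]]]]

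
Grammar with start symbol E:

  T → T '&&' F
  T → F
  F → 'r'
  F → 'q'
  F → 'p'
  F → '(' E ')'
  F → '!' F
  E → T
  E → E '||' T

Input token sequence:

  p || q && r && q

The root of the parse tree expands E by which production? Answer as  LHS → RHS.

E → E '||' T

[E [E [T [F p]]] || [T [T [T [F q]] && [F r]] && [F q]]]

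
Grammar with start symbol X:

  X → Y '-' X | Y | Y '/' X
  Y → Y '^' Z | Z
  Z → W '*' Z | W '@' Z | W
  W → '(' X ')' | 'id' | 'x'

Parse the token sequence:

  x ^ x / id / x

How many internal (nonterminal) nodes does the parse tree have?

15

[X [Y [Y [Z [W x]]] ^ [Z [W x]]] / [X [Y [Z [W id]]] / [X [Y [Z [W x]]]]]]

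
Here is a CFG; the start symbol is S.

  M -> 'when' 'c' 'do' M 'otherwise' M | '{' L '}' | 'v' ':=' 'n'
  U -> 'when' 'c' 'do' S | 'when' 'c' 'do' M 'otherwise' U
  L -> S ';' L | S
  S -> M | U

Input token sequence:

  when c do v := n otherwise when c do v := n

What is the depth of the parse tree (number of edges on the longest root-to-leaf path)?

[S [U when c do [M v := n] otherwise [U when c do [S [M v := n]]]]]

5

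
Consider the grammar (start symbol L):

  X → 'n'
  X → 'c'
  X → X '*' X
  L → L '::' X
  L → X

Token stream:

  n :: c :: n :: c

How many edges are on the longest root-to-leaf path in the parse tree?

[L [L [L [L [X n]] :: [X c]] :: [X n]] :: [X c]]

5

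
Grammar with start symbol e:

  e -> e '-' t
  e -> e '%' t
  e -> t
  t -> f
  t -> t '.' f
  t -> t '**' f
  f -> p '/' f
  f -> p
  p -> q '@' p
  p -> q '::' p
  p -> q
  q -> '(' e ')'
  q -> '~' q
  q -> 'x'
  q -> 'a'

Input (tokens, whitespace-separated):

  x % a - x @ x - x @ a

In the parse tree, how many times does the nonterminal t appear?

[e [e [e [e [t [f [p [q x]]]]] % [t [f [p [q a]]]]] - [t [f [p [q x] @ [p [q x]]]]]] - [t [f [p [q x] @ [p [q a]]]]]]

4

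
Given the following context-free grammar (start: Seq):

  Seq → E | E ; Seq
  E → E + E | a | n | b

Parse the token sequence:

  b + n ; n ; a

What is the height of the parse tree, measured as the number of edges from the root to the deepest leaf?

4

[Seq [E [E b] + [E n]] ; [Seq [E n] ; [Seq [E a]]]]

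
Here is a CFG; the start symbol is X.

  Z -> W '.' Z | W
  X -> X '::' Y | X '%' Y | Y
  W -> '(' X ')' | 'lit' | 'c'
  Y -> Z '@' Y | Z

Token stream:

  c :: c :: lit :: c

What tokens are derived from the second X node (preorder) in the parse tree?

c :: c :: lit

[X [X [X [X [Y [Z [W c]]]] :: [Y [Z [W c]]]] :: [Y [Z [W lit]]]] :: [Y [Z [W c]]]]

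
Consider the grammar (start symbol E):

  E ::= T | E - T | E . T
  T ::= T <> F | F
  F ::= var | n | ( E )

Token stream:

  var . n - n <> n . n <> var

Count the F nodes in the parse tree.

6

[E [E [E [E [T [F var]]] . [T [F n]]] - [T [T [F n]] <> [F n]]] . [T [T [F n]] <> [F var]]]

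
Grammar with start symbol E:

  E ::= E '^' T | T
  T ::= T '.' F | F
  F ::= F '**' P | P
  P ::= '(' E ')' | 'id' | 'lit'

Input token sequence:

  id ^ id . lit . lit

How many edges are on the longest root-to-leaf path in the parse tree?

6

[E [E [T [F [P id]]]] ^ [T [T [T [F [P id]]] . [F [P lit]]] . [F [P lit]]]]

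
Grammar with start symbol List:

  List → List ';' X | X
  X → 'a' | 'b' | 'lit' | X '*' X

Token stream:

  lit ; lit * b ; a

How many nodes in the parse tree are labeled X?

[List [List [List [X lit]] ; [X [X lit] * [X b]]] ; [X a]]

5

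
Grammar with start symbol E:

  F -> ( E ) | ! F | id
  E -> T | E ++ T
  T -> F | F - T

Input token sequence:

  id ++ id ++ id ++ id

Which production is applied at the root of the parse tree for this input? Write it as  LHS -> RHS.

[E [E [E [E [T [F id]]] ++ [T [F id]]] ++ [T [F id]]] ++ [T [F id]]]

E -> E ++ T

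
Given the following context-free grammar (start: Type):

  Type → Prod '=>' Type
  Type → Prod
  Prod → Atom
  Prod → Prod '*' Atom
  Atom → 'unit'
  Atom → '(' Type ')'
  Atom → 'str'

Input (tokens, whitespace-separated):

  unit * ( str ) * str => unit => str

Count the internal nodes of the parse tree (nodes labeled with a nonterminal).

[Type [Prod [Prod [Prod [Atom unit]] * [Atom ( [Type [Prod [Atom str]]] )]] * [Atom str]] => [Type [Prod [Atom unit]] => [Type [Prod [Atom str]]]]]

16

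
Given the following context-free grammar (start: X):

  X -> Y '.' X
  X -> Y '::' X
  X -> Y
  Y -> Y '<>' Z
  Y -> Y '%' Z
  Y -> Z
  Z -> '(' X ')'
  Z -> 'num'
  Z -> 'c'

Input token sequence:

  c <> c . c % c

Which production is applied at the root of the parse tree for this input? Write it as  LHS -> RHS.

X -> Y '.' X

[X [Y [Y [Z c]] <> [Z c]] . [X [Y [Y [Z c]] % [Z c]]]]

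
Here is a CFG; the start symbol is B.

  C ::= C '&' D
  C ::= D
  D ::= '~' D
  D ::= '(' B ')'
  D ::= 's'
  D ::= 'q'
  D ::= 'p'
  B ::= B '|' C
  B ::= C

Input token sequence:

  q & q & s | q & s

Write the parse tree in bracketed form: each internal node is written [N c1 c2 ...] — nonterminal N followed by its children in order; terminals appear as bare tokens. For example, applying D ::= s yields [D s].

B
B | C
C | C
C & D | C
C & D & D | C
D & D & D | C
q & D & D | C
q & q & D | C
q & q & s | C
q & q & s | C & D
q & q & s | D & D
q & q & s | q & D
q & q & s | q & s

[B [B [C [C [C [D q]] & [D q]] & [D s]]] | [C [C [D q]] & [D s]]]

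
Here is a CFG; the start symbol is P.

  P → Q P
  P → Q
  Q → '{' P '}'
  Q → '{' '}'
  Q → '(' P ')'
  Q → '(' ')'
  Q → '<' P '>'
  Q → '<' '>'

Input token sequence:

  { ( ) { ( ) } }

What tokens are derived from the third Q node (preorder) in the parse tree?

{ ( ) }

[P [Q { [P [Q ( )] [P [Q { [P [Q ( )]] }]]] }]]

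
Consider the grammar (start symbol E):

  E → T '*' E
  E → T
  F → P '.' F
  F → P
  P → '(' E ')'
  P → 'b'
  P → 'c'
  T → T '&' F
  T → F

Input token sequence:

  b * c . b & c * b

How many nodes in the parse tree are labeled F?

5

[E [T [F [P b]]] * [E [T [T [F [P c] . [F [P b]]]] & [F [P c]]] * [E [T [F [P b]]]]]]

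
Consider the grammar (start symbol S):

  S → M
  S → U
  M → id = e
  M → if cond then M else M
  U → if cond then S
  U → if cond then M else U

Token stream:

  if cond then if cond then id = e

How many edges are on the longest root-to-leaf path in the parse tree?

6

[S [U if cond then [S [U if cond then [S [M id = e]]]]]]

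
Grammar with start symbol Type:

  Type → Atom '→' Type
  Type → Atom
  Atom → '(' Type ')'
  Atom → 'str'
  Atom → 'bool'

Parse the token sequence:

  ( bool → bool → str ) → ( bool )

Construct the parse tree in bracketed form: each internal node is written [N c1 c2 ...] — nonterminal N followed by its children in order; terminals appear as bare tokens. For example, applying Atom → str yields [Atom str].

Type
Atom → Type
( Type ) → Type
( Atom → Type ) → Type
( bool → Type ) → Type
( bool → Atom → Type ) → Type
( bool → bool → Type ) → Type
( bool → bool → Atom ) → Type
( bool → bool → str ) → Type
( bool → bool → str ) → Atom
( bool → bool → str ) → ( Type )
( bool → bool → str ) → ( Atom )
( bool → bool → str ) → ( bool )

[Type [Atom ( [Type [Atom bool] → [Type [Atom bool] → [Type [Atom str]]]] )] → [Type [Atom ( [Type [Atom bool]] )]]]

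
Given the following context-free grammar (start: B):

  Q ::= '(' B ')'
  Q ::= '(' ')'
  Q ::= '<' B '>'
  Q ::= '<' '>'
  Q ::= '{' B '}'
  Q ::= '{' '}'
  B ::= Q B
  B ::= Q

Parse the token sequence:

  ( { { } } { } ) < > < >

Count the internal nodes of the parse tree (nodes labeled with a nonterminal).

[B [Q ( [B [Q { [B [Q { }]] }] [B [Q { }]]] )] [B [Q < >] [B [Q < >]]]]

12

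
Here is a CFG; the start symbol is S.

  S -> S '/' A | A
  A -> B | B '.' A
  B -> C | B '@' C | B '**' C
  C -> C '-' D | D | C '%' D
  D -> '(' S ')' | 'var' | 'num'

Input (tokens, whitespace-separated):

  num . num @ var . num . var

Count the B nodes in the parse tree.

[S [A [B [C [D num]]] . [A [B [B [C [D num]]] @ [C [D var]]] . [A [B [C [D num]]] . [A [B [C [D var]]]]]]]]

5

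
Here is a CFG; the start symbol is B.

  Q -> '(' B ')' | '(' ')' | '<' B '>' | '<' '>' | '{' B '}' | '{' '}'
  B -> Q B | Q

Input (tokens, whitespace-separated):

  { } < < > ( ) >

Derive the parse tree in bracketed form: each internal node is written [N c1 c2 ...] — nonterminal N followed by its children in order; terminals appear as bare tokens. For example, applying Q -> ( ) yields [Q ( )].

[B [Q { }] [B [Q < [B [Q < >] [B [Q ( )]]] >]]]

B
Q B
{ } B
{ } Q
{ } < B >
{ } < Q B >
{ } < < > B >
{ } < < > Q >
{ } < < > ( ) >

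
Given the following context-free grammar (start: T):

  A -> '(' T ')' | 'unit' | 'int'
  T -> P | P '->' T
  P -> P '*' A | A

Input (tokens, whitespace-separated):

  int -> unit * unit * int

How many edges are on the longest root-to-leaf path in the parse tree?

6

[T [P [A int]] -> [T [P [P [P [A unit]] * [A unit]] * [A int]]]]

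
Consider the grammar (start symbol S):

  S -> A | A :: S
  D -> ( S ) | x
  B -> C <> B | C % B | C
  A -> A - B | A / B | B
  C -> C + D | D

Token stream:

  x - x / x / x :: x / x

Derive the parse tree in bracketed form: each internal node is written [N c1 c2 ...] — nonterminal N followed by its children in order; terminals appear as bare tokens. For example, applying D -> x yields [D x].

[S [A [A [A [A [B [C [D x]]]] - [B [C [D x]]]] / [B [C [D x]]]] / [B [C [D x]]]] :: [S [A [A [B [C [D x]]]] / [B [C [D x]]]]]]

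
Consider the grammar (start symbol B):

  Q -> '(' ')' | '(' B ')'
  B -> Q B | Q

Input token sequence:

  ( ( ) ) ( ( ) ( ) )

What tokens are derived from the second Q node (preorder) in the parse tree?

[B [Q ( [B [Q ( )]] )] [B [Q ( [B [Q ( )] [B [Q ( )]]] )]]]

( )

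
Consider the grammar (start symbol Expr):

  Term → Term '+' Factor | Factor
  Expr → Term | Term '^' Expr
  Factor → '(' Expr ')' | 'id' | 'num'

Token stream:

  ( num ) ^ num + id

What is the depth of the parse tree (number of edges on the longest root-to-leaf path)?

6

[Expr [Term [Factor ( [Expr [Term [Factor num]]] )]] ^ [Expr [Term [Term [Factor num]] + [Factor id]]]]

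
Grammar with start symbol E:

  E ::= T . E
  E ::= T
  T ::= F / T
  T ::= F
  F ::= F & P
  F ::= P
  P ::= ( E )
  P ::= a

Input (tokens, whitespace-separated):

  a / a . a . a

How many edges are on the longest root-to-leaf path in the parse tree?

[E [T [F [P a]] / [T [F [P a]]]] . [E [T [F [P a]]] . [E [T [F [P a]]]]]]

6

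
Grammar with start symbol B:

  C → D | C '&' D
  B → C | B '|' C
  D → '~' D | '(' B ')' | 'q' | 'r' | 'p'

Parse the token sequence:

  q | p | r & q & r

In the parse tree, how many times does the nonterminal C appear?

[B [B [B [C [D q]]] | [C [D p]]] | [C [C [C [D r]] & [D q]] & [D r]]]

5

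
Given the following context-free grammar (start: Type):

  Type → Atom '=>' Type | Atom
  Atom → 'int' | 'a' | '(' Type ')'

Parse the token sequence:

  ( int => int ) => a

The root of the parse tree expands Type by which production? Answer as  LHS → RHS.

Type → Atom '=>' Type

[Type [Atom ( [Type [Atom int] => [Type [Atom int]]] )] => [Type [Atom a]]]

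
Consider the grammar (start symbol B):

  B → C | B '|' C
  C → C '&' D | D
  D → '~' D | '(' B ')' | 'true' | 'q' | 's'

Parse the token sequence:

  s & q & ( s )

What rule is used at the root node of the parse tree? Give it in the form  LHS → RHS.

B → C

[B [C [C [C [D s]] & [D q]] & [D ( [B [C [D s]]] )]]]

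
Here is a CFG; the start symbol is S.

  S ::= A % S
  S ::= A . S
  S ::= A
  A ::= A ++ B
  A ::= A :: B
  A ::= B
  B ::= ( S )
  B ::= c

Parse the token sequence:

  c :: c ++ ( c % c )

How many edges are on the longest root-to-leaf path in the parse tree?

[S [A [A [A [B c]] :: [B c]] ++ [B ( [S [A [B c]] % [S [A [B c]]]] )]]]

7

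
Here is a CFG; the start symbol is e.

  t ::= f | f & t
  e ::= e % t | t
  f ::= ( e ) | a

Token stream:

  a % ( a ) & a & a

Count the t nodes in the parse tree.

5

[e [e [t [f a]]] % [t [f ( [e [t [f a]]] )] & [t [f a] & [t [f a]]]]]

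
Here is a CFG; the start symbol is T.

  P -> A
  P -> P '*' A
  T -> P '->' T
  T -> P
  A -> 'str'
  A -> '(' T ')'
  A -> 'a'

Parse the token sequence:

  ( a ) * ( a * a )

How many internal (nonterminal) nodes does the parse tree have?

13

[T [P [P [A ( [T [P [A a]]] )]] * [A ( [T [P [P [A a]] * [A a]]] )]]]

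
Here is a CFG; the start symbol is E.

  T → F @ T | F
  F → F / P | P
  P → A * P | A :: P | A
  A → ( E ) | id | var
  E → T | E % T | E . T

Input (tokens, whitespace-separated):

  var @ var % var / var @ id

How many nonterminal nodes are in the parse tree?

[E [E [T [F [P [A var]]] @ [T [F [P [A var]]]]]] % [T [F [F [P [A var]]] / [P [A var]]] @ [T [F [P [A id]]]]]]

21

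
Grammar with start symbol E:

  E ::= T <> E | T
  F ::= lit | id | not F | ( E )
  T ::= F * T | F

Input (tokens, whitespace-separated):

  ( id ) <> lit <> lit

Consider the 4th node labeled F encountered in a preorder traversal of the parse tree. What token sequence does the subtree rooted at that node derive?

[E [T [F ( [E [T [F id]]] )]] <> [E [T [F lit]] <> [E [T [F lit]]]]]

lit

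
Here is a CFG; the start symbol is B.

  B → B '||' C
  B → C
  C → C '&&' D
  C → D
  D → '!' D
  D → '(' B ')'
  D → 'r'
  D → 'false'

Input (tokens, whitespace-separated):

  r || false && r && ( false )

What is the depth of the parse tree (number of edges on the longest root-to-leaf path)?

[B [B [C [D r]]] || [C [C [C [D false]] && [D r]] && [D ( [B [C [D false]]] )]]]

6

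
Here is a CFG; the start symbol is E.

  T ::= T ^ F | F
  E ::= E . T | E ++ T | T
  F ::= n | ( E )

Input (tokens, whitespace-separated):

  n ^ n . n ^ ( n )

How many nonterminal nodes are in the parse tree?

[E [E [T [T [F n]] ^ [F n]]] . [T [T [F n]] ^ [F ( [E [T [F n]]] )]]]

13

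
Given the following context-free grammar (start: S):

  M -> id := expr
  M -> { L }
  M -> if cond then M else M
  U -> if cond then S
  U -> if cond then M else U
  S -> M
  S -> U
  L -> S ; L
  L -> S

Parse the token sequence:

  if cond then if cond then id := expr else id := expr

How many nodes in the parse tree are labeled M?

3

[S [U if cond then [S [M if cond then [M id := expr] else [M id := expr]]]]]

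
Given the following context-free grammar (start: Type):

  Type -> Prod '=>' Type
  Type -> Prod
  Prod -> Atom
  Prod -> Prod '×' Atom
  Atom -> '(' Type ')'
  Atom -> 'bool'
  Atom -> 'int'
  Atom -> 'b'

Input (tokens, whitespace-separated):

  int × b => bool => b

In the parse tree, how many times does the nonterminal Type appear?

3

[Type [Prod [Prod [Atom int]] × [Atom b]] => [Type [Prod [Atom bool]] => [Type [Prod [Atom b]]]]]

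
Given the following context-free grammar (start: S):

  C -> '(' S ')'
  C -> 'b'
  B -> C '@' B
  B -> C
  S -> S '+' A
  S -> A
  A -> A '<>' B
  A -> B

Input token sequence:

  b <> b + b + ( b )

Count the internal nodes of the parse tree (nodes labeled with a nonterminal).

[S [S [S [A [A [B [C b]]] <> [B [C b]]]] + [A [B [C b]]]] + [A [B [C ( [S [A [B [C b]]]] )]]]]

19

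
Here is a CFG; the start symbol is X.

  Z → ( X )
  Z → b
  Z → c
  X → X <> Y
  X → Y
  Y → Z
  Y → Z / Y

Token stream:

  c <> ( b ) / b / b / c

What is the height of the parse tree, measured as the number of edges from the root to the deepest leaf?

[X [X [Y [Z c]]] <> [Y [Z ( [X [Y [Z b]]] )] / [Y [Z b] / [Y [Z b] / [Y [Z c]]]]]]

6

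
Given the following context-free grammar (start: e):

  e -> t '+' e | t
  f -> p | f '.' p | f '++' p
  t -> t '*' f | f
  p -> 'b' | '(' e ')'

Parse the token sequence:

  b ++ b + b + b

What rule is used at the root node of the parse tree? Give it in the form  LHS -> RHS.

e -> t '+' e

[e [t [f [f [p b]] ++ [p b]]] + [e [t [f [p b]]] + [e [t [f [p b]]]]]]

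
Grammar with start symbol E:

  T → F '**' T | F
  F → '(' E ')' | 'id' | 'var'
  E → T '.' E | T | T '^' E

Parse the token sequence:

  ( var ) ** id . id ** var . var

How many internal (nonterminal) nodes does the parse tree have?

[E [T [F ( [E [T [F var]]] )] ** [T [F id]]] . [E [T [F id] ** [T [F var]]] . [E [T [F var]]]]]

16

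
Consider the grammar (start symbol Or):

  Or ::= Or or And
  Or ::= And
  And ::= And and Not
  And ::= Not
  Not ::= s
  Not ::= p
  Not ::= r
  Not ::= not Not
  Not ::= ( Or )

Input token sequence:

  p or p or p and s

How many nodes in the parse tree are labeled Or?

[Or [Or [Or [And [Not p]]] or [And [Not p]]] or [And [And [Not p]] and [Not s]]]

3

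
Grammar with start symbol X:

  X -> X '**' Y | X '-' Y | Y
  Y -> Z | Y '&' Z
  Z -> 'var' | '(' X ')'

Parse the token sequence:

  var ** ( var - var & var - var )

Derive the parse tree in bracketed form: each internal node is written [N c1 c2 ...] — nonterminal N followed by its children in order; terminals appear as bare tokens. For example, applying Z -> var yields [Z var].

X
X ** Y
Y ** Y
Z ** Y
var ** Y
var ** Z
var ** ( X )
var ** ( X - Y )
var ** ( X - Y - Y )
var ** ( Y - Y - Y )
var ** ( Z - Y - Y )
var ** ( var - Y - Y )
var ** ( var - Y & Z - Y )
var ** ( var - Z & Z - Y )
var ** ( var - var & Z - Y )
var ** ( var - var & var - Y )
var ** ( var - var & var - Z )
var ** ( var - var & var - var )

[X [X [Y [Z var]]] ** [Y [Z ( [X [X [X [Y [Z var]]] - [Y [Y [Z var]] & [Z var]]] - [Y [Z var]]] )]]]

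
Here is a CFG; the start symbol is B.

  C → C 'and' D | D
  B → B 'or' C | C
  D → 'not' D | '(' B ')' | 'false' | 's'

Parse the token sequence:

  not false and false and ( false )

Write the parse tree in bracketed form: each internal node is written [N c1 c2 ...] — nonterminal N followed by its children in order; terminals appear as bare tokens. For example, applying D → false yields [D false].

[B [C [C [C [D not [D false]]] and [D false]] and [D ( [B [C [D false]]] )]]]

B
C
C and D
C and D and D
D and D and D
not D and D and D
not false and D and D
not false and false and D
not false and false and ( B )
not false and false and ( C )
not false and false and ( D )
not false and false and ( false )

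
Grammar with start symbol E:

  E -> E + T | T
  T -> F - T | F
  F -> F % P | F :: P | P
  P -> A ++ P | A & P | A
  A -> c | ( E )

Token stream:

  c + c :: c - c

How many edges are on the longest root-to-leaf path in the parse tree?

[E [E [T [F [P [A c]]]]] + [T [F [F [P [A c]]] :: [P [A c]]] - [T [F [P [A c]]]]]]

6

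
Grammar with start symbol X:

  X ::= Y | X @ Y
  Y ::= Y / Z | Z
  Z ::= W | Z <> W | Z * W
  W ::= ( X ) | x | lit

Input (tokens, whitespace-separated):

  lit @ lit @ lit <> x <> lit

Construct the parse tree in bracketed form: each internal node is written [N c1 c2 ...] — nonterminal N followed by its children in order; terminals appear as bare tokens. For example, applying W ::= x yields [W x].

[X [X [X [Y [Z [W lit]]]] @ [Y [Z [W lit]]]] @ [Y [Z [Z [Z [W lit]] <> [W x]] <> [W lit]]]]

X
X @ Y
X @ Y @ Y
Y @ Y @ Y
Z @ Y @ Y
W @ Y @ Y
lit @ Y @ Y
lit @ Z @ Y
lit @ W @ Y
lit @ lit @ Y
lit @ lit @ Z
lit @ lit @ Z <> W
lit @ lit @ Z <> W <> W
lit @ lit @ W <> W <> W
lit @ lit @ lit <> W <> W
lit @ lit @ lit <> x <> W
lit @ lit @ lit <> x <> lit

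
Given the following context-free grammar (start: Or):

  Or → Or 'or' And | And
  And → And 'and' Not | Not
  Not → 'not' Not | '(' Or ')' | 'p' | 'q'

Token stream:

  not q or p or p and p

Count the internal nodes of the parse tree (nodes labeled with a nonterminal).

12

[Or [Or [Or [And [Not not [Not q]]]] or [And [Not p]]] or [And [And [Not p]] and [Not p]]]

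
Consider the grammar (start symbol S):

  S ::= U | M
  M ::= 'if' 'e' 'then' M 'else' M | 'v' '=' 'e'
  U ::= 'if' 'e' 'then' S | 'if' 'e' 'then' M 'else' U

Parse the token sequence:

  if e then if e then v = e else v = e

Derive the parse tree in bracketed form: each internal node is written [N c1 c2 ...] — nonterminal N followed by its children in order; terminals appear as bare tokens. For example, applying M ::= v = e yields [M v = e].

[S [U if e then [S [M if e then [M v = e] else [M v = e]]]]]

S
U
if e then S
if e then M
if e then if e then M else M
if e then if e then v = e else M
if e then if e then v = e else v = e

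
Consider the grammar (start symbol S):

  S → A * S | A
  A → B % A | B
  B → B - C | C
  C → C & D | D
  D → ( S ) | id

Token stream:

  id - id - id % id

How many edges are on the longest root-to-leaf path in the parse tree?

[S [A [B [B [B [C [D id]]] - [C [D id]]] - [C [D id]]] % [A [B [C [D id]]]]]]

7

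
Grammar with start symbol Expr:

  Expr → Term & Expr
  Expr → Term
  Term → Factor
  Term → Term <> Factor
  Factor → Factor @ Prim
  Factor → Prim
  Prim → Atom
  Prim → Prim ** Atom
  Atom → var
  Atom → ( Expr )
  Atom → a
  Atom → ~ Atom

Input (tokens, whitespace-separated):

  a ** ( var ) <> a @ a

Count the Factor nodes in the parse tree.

[Expr [Term [Term [Factor [Prim [Prim [Atom a]] ** [Atom ( [Expr [Term [Factor [Prim [Atom var]]]]] )]]]] <> [Factor [Factor [Prim [Atom a]]] @ [Prim [Atom a]]]]]

4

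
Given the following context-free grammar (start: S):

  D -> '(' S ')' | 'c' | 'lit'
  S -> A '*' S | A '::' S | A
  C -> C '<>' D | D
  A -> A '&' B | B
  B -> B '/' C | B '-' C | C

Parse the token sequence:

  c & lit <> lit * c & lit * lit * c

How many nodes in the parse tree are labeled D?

[S [A [A [B [C [D c]]]] & [B [C [C [D lit]] <> [D lit]]]] * [S [A [A [B [C [D c]]]] & [B [C [D lit]]]] * [S [A [B [C [D lit]]]] * [S [A [B [C [D c]]]]]]]]

7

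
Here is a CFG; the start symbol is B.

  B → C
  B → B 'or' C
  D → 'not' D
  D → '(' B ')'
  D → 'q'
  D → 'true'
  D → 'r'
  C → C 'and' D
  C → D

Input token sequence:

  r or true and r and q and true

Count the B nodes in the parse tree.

[B [B [C [D r]]] or [C [C [C [C [D true]] and [D r]] and [D q]] and [D true]]]

2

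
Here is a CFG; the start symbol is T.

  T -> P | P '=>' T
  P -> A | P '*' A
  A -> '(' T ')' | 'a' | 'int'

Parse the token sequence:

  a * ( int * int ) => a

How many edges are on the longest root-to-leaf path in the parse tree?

[T [P [P [A a]] * [A ( [T [P [P [A int]] * [A int]]] )]] => [T [P [A a]]]]

7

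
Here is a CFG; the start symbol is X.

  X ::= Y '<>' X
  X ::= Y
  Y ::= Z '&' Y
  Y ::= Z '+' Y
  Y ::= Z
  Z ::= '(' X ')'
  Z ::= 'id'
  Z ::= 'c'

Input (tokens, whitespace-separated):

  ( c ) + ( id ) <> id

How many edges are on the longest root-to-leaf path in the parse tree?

[X [Y [Z ( [X [Y [Z c]]] )] + [Y [Z ( [X [Y [Z id]]] )]]] <> [X [Y [Z id]]]]

7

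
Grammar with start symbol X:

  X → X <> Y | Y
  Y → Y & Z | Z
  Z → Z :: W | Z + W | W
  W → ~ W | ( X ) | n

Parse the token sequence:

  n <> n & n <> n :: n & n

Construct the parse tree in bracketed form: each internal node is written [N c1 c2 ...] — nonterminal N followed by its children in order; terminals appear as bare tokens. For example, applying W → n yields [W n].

X
X <> Y
X <> Y <> Y
Y <> Y <> Y
Z <> Y <> Y
W <> Y <> Y
n <> Y <> Y
n <> Y & Z <> Y
n <> Z & Z <> Y
n <> W & Z <> Y
n <> n & Z <> Y
n <> n & W <> Y
n <> n & n <> Y
n <> n & n <> Y & Z
n <> n & n <> Z & Z
n <> n & n <> Z :: W & Z
n <> n & n <> W :: W & Z
n <> n & n <> n :: W & Z
n <> n & n <> n :: n & Z
n <> n & n <> n :: n & W
n <> n & n <> n :: n & n

[X [X [X [Y [Z [W n]]]] <> [Y [Y [Z [W n]]] & [Z [W n]]]] <> [Y [Y [Z [Z [W n]] :: [W n]]] & [Z [W n]]]]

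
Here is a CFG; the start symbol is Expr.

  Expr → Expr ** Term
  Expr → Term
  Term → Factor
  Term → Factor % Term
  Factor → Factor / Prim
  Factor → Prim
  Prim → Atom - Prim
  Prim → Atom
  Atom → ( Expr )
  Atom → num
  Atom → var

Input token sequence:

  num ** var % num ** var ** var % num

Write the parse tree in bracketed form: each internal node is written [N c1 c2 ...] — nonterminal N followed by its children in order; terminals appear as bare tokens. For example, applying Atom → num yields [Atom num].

[Expr [Expr [Expr [Expr [Term [Factor [Prim [Atom num]]]]] ** [Term [Factor [Prim [Atom var]]] % [Term [Factor [Prim [Atom num]]]]]] ** [Term [Factor [Prim [Atom var]]]]] ** [Term [Factor [Prim [Atom var]]] % [Term [Factor [Prim [Atom num]]]]]]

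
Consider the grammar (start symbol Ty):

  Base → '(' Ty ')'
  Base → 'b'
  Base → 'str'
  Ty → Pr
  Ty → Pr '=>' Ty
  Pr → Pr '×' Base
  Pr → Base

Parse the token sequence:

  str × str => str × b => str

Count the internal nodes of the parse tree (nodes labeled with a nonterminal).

13

[Ty [Pr [Pr [Base str]] × [Base str]] => [Ty [Pr [Pr [Base str]] × [Base b]] => [Ty [Pr [Base str]]]]]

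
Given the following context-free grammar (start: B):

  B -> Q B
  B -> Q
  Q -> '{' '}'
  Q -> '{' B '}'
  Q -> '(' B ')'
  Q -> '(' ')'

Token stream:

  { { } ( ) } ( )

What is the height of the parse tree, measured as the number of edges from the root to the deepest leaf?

5

[B [Q { [B [Q { }] [B [Q ( )]]] }] [B [Q ( )]]]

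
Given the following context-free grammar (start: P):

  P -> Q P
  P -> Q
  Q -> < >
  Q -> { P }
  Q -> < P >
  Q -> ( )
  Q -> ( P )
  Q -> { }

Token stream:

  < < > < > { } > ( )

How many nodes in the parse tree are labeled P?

[P [Q < [P [Q < >] [P [Q < >] [P [Q { }]]]] >] [P [Q ( )]]]

5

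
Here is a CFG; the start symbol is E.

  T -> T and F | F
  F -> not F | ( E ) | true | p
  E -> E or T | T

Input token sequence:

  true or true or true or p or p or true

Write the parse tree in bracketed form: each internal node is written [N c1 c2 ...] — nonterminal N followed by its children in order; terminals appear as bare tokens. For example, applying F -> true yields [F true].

[E [E [E [E [E [E [T [F true]]] or [T [F true]]] or [T [F true]]] or [T [F p]]] or [T [F p]]] or [T [F true]]]

E
E or T
E or T or T
E or T or T or T
E or T or T or T or T
E or T or T or T or T or T
T or T or T or T or T or T
F or T or T or T or T or T
true or T or T or T or T or T
true or F or T or T or T or T
true or true or T or T or T or T
true or true or F or T or T or T
true or true or true or T or T or T
true or true or true or F or T or T
true or true or true or p or T or T
true or true or true or p or F or T
true or true or true or p or p or T
true or true or true or p or p or F
true or true or true or p or p or true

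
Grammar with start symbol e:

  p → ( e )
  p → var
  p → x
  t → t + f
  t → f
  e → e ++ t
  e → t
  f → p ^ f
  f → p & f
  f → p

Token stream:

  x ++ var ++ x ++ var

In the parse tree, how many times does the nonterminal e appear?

[e [e [e [e [t [f [p x]]]] ++ [t [f [p var]]]] ++ [t [f [p x]]]] ++ [t [f [p var]]]]

4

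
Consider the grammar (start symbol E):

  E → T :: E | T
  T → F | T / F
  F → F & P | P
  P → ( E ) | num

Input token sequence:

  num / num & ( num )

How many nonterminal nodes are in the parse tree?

[E [T [T [F [P num]]] / [F [F [P num]] & [P ( [E [T [F [P num]]]] )]]]]

13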